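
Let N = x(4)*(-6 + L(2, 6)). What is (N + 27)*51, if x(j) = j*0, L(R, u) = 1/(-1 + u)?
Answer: 1377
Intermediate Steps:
x(j) = 0
N = 0 (N = 0*(-6 + 1/(-1 + 6)) = 0*(-6 + 1/5) = 0*(-6 + ⅕) = 0*(-29/5) = 0)
(N + 27)*51 = (0 + 27)*51 = 27*51 = 1377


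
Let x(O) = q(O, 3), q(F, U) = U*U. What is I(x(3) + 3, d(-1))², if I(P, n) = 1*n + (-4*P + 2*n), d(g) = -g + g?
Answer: 2304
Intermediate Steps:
q(F, U) = U²
x(O) = 9 (x(O) = 3² = 9)
d(g) = 0
I(P, n) = -4*P + 3*n (I(P, n) = n + (-4*P + 2*n) = -4*P + 3*n)
I(x(3) + 3, d(-1))² = (-4*(9 + 3) + 3*0)² = (-4*12 + 0)² = (-48 + 0)² = (-48)² = 2304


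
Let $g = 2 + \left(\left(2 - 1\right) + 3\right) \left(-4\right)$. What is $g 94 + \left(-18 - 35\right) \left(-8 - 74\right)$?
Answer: $3030$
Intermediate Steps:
$g = -14$ ($g = 2 + \left(1 + 3\right) \left(-4\right) = 2 + 4 \left(-4\right) = 2 - 16 = -14$)
$g 94 + \left(-18 - 35\right) \left(-8 - 74\right) = \left(-14\right) 94 + \left(-18 - 35\right) \left(-8 - 74\right) = -1316 - -4346 = -1316 + 4346 = 3030$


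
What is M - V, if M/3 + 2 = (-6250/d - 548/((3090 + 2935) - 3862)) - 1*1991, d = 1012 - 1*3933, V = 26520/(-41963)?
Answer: -527842930126091/88375798483 ≈ -5972.7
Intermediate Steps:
V = -26520/41963 (V = 26520*(-1/41963) = -26520/41963 ≈ -0.63199)
d = -2921 (d = 1012 - 3933 = -2921)
M = -12580101097/2106041 (M = -6 + 3*((-6250/(-2921) - 548/((3090 + 2935) - 3862)) - 1*1991) = -6 + 3*((-6250*(-1/2921) - 548/(6025 - 3862)) - 1991) = -6 + 3*((6250/2921 - 548/2163) - 1991) = -6 + 3*(11918042/6318123 - 1991) = -6 + 3*(-12567464851/6318123) = -6 - 12567464851/2106041 = -12580101097/2106041 ≈ -5973.3)
M - V = -12580101097/2106041 - 1*(-26520/41963) = -12580101097/2106041 + 26520/41963 = -527842930126091/88375798483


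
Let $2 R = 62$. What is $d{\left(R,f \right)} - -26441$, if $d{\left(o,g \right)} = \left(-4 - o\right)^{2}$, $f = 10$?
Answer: $27666$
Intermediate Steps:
$R = 31$ ($R = \frac{1}{2} \cdot 62 = 31$)
$d{\left(R,f \right)} - -26441 = \left(4 + 31\right)^{2} - -26441 = 35^{2} + 26441 = 1225 + 26441 = 27666$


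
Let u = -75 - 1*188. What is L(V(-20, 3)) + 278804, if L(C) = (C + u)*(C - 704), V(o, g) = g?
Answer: 461064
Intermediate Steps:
u = -263 (u = -75 - 188 = -263)
L(C) = (-704 + C)*(-263 + C) (L(C) = (C - 263)*(C - 704) = (-263 + C)*(-704 + C) = (-704 + C)*(-263 + C))
L(V(-20, 3)) + 278804 = (185152 + 3² - 967*3) + 278804 = (185152 + 9 - 2901) + 278804 = 182260 + 278804 = 461064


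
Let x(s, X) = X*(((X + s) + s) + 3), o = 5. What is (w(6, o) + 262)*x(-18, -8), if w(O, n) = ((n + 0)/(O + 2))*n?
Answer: 86961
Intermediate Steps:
x(s, X) = X*(3 + X + 2*s) (x(s, X) = X*((X + 2*s) + 3) = X*(3 + X + 2*s))
w(O, n) = n**2/(2 + O) (w(O, n) = (n/(2 + O))*n = n**2/(2 + O))
(w(6, o) + 262)*x(-18, -8) = (5**2/(2 + 6) + 262)*(-8*(3 - 8 + 2*(-18))) = (25/8 + 262)*(-8*(3 - 8 - 36)) = (25*(1/8) + 262)*(-8*(-41)) = (25/8 + 262)*328 = (2121/8)*328 = 86961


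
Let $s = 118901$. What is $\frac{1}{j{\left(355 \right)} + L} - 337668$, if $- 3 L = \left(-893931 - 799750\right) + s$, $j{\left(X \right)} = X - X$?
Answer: $- \frac{531752813037}{1574780} \approx -3.3767 \cdot 10^{5}$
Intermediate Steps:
$j{\left(X \right)} = 0$
$L = \frac{1574780}{3}$ ($L = - \frac{\left(-893931 - 799750\right) + 118901}{3} = - \frac{-1693681 + 118901}{3} = \left(- \frac{1}{3}\right) \left(-1574780\right) = \frac{1574780}{3} \approx 5.2493 \cdot 10^{5}$)
$\frac{1}{j{\left(355 \right)} + L} - 337668 = \frac{1}{0 + \frac{1574780}{3}} - 337668 = \frac{1}{\frac{1574780}{3}} - 337668 = \frac{3}{1574780} - 337668 = - \frac{531752813037}{1574780}$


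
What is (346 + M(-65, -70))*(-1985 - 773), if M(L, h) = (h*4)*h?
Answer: -55011068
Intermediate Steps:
M(L, h) = 4*h**2 (M(L, h) = (4*h)*h = 4*h**2)
(346 + M(-65, -70))*(-1985 - 773) = (346 + 4*(-70)**2)*(-1985 - 773) = (346 + 4*4900)*(-2758) = (346 + 19600)*(-2758) = 19946*(-2758) = -55011068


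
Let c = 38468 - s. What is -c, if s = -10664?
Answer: -49132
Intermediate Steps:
c = 49132 (c = 38468 - 1*(-10664) = 38468 + 10664 = 49132)
-c = -1*49132 = -49132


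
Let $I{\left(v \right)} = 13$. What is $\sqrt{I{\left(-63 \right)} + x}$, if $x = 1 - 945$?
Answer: $7 i \sqrt{19} \approx 30.512 i$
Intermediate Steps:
$x = -944$ ($x = 1 - 945 = -944$)
$\sqrt{I{\left(-63 \right)} + x} = \sqrt{13 - 944} = \sqrt{-931} = 7 i \sqrt{19}$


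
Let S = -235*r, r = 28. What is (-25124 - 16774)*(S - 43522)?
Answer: 2099173596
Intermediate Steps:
S = -6580 (S = -235*28 = -6580)
(-25124 - 16774)*(S - 43522) = (-25124 - 16774)*(-6580 - 43522) = -41898*(-50102) = 2099173596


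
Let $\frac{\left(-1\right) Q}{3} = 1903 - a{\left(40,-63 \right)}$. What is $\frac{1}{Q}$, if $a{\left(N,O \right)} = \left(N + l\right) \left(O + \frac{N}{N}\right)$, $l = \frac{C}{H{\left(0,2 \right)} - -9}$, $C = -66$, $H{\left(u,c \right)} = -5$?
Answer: $- \frac{1}{10080} \approx -9.9206 \cdot 10^{-5}$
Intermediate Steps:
$l = - \frac{33}{2}$ ($l = - \frac{66}{-5 - -9} = - \frac{66}{-5 + 9} = - \frac{66}{4} = \left(-66\right) \frac{1}{4} = - \frac{33}{2} \approx -16.5$)
$a{\left(N,O \right)} = \left(1 + O\right) \left(- \frac{33}{2} + N\right)$ ($a{\left(N,O \right)} = \left(N - \frac{33}{2}\right) \left(O + \frac{N}{N}\right) = \left(- \frac{33}{2} + N\right) \left(O + 1\right) = \left(- \frac{33}{2} + N\right) \left(1 + O\right) = \left(1 + O\right) \left(- \frac{33}{2} + N\right)$)
$Q = -10080$ ($Q = - 3 \left(1903 - \left(- \frac{33}{2} + 40 - - \frac{2079}{2} + 40 \left(-63\right)\right)\right) = - 3 \left(1903 - \left(- \frac{33}{2} + 40 + \frac{2079}{2} - 2520\right)\right) = - 3 \left(1903 - -1457\right) = - 3 \left(1903 + 1457\right) = \left(-3\right) 3360 = -10080$)
$\frac{1}{Q} = \frac{1}{-10080} = - \frac{1}{10080}$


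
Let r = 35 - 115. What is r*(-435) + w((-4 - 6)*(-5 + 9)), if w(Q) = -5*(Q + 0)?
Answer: 35000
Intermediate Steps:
r = -80
w(Q) = -5*Q
r*(-435) + w((-4 - 6)*(-5 + 9)) = -80*(-435) - 5*(-4 - 6)*(-5 + 9) = 34800 - (-50)*4 = 34800 - 5*(-40) = 34800 + 200 = 35000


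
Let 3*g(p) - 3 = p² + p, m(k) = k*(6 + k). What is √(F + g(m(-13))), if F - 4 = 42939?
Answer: 2*√102903/3 ≈ 213.86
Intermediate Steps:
F = 42943 (F = 4 + 42939 = 42943)
g(p) = 1 + p/3 + p²/3 (g(p) = 1 + (p² + p)/3 = 1 + (p + p²)/3 = 1 + (p/3 + p²/3) = 1 + p/3 + p²/3)
√(F + g(m(-13))) = √(42943 + (1 + (-13*(6 - 13))/3 + (-13*(6 - 13))²/3)) = √(42943 + (1 + (-13*(-7))/3 + (-13*(-7))²/3)) = √(42943 + (1 + (⅓)*91 + (⅓)*91²)) = √(42943 + (1 + 91/3 + (⅓)*8281)) = √(42943 + (1 + 91/3 + 8281/3)) = √(42943 + 8375/3) = √(137204/3) = 2*√102903/3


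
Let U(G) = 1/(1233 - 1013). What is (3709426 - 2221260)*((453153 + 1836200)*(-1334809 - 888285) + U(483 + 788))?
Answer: -833133604868755019237/110 ≈ -7.5739e+18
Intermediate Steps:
U(G) = 1/220
(3709426 - 2221260)*((453153 + 1836200)*(-1334809 - 888285) + U(483 + 788)) = (3709426 - 2221260)*((453153 + 1836200)*(-1334809 - 888285) + 1/220) = 1488166*(2289353*(-2223094) + 1/220) = 1488166*(-5089446918182 + 1/220) = 1488166*(-1119678322000039/220) = -833133604868755019237/110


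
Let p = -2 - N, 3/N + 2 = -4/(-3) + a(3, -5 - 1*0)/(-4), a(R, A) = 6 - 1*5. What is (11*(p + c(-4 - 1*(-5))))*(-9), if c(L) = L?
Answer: -225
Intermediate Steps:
a(R, A) = 1 (a(R, A) = 6 - 5 = 1)
N = -36/11 (N = 3/(-2 + (-4/(-3) + 1/(-4))) = 3/(-2 + (-4*(-⅓) + 1*(-¼))) = 3/(-2 + (4/3 - ¼)) = 3/(-2 + 13/12) = 3/(-11/12) = 3*(-12/11) = -36/11 ≈ -3.2727)
p = 14/11 (p = -2 - 1*(-36/11) = -2 + 36/11 = 14/11 ≈ 1.2727)
(11*(p + c(-4 - 1*(-5))))*(-9) = (11*(14/11 + (-4 - 1*(-5))))*(-9) = (11*(14/11 + (-4 + 5)))*(-9) = (11*(14/11 + 1))*(-9) = (11*(25/11))*(-9) = 25*(-9) = -225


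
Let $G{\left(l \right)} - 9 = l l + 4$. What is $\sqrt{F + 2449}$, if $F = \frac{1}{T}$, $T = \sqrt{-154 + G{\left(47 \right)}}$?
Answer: $\frac{\sqrt{2618363044 + 1034 \sqrt{517}}}{1034} \approx 49.488$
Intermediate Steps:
$G{\left(l \right)} = 13 + l^{2}$ ($G{\left(l \right)} = 9 + \left(l l + 4\right) = 9 + \left(l^{2} + 4\right) = 9 + \left(4 + l^{2}\right) = 13 + l^{2}$)
$T = 2 \sqrt{517}$ ($T = \sqrt{-154 + \left(13 + 47^{2}\right)} = \sqrt{-154 + \left(13 + 2209\right)} = \sqrt{-154 + 2222} = \sqrt{2068} = 2 \sqrt{517} \approx 45.475$)
$F = \frac{\sqrt{517}}{1034}$ ($F = \frac{1}{2 \sqrt{517}} = \frac{\sqrt{517}}{1034} \approx 0.02199$)
$\sqrt{F + 2449} = \sqrt{\frac{\sqrt{517}}{1034} + 2449} = \sqrt{2449 + \frac{\sqrt{517}}{1034}}$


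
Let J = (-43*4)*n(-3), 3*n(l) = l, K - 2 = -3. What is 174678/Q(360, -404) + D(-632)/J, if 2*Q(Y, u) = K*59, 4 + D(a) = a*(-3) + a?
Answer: -15003723/2537 ≈ -5914.0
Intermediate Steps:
K = -1 (K = 2 - 3 = -1)
n(l) = l/3
D(a) = -4 - 2*a (D(a) = -4 + (a*(-3) + a) = -4 + (-3*a + a) = -4 - 2*a)
Q(Y, u) = -59/2 (Q(Y, u) = (-1*59)/2 = (½)*(-59) = -59/2)
J = 172 (J = (-43*4)*((⅓)*(-3)) = -172*(-1) = 172)
174678/Q(360, -404) + D(-632)/J = 174678/(-59/2) + (-4 - 2*(-632))/172 = 174678*(-2/59) + (-4 + 1264)*(1/172) = -349356/59 + 1260*(1/172) = -349356/59 + 315/43 = -15003723/2537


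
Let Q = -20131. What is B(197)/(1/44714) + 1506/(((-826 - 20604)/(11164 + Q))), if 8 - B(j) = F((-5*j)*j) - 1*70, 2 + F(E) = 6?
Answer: 35460929891/10715 ≈ 3.3095e+6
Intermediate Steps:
F(E) = 4 (F(E) = -2 + 6 = 4)
B(j) = 74 (B(j) = 8 - (4 - 1*70) = 8 - (4 - 70) = 8 - 1*(-66) = 8 + 66 = 74)
B(197)/(1/44714) + 1506/(((-826 - 20604)/(11164 + Q))) = 74/(1/44714) + 1506/(((-826 - 20604)/(11164 - 20131))) = 74/(1/44714) + 1506/((-21430/(-8967))) = 74*44714 + 1506/((-21430*(-1/8967))) = 3308836 + 1506/(21430/8967) = 3308836 + 1506*(8967/21430) = 3308836 + 6752151/10715 = 35460929891/10715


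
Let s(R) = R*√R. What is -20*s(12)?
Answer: -480*√3 ≈ -831.38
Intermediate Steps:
s(R) = R^(3/2)
-20*s(12) = -480*√3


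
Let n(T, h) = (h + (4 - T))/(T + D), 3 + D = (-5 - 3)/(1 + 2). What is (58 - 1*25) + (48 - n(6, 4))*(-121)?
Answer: -5049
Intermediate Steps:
D = -17/3 (D = -3 + (-5 - 3)/(1 + 2) = -3 - 8/3 = -17/3 ≈ -5.6667)
n(T, h) = (4 + h - T)/(-17/3 + T) (n(T, h) = (h + (4 - T))/(T - 17/3) = (4 + h - T)/(-17/3 + T))
(58 - 1*25) + (48 - n(6, 4))*(-121) = (58 - 1*25) + (48 - 3*(4 + 4 - 1*6)/(-17 + 3*6))*(-121) = (58 - 25) + (48 - 3*(4 + 4 - 6)/(-17 + 18))*(-121) = 33 + (48 - 3*2/1)*(-121) = 33 + (48 - 3*2)*(-121) = 33 + (48 - 1*6)*(-121) = 33 + (48 - 6)*(-121) = 33 + 42*(-121) = 33 - 5082 = -5049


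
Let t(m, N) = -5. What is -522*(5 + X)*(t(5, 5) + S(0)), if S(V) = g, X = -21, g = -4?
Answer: -75168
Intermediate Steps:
S(V) = -4
-522*(5 + X)*(t(5, 5) + S(0)) = -522*(5 - 21)*(-5 - 4) = -(-8352)*(-9) = -522*144 = -75168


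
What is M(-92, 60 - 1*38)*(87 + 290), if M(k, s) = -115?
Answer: -43355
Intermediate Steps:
M(-92, 60 - 1*38)*(87 + 290) = -115*(87 + 290) = -115*377 = -43355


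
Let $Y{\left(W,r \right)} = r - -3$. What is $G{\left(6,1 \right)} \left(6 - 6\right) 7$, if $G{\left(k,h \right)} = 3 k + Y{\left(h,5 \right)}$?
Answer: $0$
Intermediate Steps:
$Y{\left(W,r \right)} = 3 + r$ ($Y{\left(W,r \right)} = r + 3 = 3 + r$)
$G{\left(k,h \right)} = 8 + 3 k$ ($G{\left(k,h \right)} = 3 k + \left(3 + 5\right) = 3 k + 8 = 8 + 3 k$)
$G{\left(6,1 \right)} \left(6 - 6\right) 7 = \left(8 + 3 \cdot 6\right) \left(6 - 6\right) 7 = \left(8 + 18\right) 0 \cdot 7 = 26 \cdot 0 \cdot 7 = 0 \cdot 7 = 0$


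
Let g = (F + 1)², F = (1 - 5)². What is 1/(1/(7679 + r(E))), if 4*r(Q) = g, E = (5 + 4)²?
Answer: 31005/4 ≈ 7751.3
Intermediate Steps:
E = 81 (E = 9² = 81)
F = 16 (F = (-4)² = 16)
g = 289 (g = (16 + 1)² = 17² = 289)
r(Q) = 289/4 (r(Q) = (¼)*289 = 289/4)
1/(1/(7679 + r(E))) = 1/(1/(7679 + 289/4)) = 1/(1/(31005/4)) = 1/(4/31005) = 31005/4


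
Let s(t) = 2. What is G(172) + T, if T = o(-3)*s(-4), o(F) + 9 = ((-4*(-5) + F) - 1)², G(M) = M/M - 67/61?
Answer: 30128/61 ≈ 493.90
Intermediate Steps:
G(M) = -6/61 (G(M) = 1 - 67*1/61 = 1 - 67/61 = -6/61)
o(F) = -9 + (19 + F)² (o(F) = -9 + ((-4*(-5) + F) - 1)² = -9 + ((20 + F) - 1)² = -9 + (19 + F)²)
T = 494 (T = (-9 + (19 - 3)²)*2 = (-9 + 16²)*2 = (-9 + 256)*2 = 247*2 = 494)
G(172) + T = -6/61 + 494 = 30128/61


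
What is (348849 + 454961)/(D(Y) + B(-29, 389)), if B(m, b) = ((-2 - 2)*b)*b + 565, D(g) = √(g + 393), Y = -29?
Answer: -486079179390/365685068597 - 1607620*√91/365685068597 ≈ -1.3293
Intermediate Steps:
D(g) = √(393 + g)
B(m, b) = 565 - 4*b² (B(m, b) = (-4*b)*b + 565 = -4*b² + 565 = 565 - 4*b²)
(348849 + 454961)/(D(Y) + B(-29, 389)) = (348849 + 454961)/(√(393 - 29) + (565 - 4*389²)) = 803810/(√364 + (565 - 4*151321)) = 803810/(2*√91 + (565 - 605284)) = 803810/(2*√91 - 604719) = 803810/(-604719 + 2*√91)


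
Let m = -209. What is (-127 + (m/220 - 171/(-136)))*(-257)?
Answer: 22140807/680 ≈ 32560.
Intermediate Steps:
(-127 + (m/220 - 171/(-136)))*(-257) = (-127 + (-209/220 - 171/(-136)))*(-257) = (-127 + (-209*1/220 - 171*(-1/136)))*(-257) = (-127 + (-19/20 + 171/136))*(-257) = (-127 + 209/680)*(-257) = -86151/680*(-257) = 22140807/680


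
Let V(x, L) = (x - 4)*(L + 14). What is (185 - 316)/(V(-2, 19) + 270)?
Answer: -131/72 ≈ -1.8194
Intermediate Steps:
V(x, L) = (-4 + x)*(14 + L)
(185 - 316)/(V(-2, 19) + 270) = (185 - 316)/((-56 - 4*19 + 14*(-2) + 19*(-2)) + 270) = -131/((-56 - 76 - 28 - 38) + 270) = -131/(-198 + 270) = -131/72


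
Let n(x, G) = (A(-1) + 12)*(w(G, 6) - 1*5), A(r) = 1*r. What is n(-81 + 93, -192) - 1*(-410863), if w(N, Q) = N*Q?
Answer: 398136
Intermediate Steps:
A(r) = r
n(x, G) = -55 + 66*G (n(x, G) = (-1 + 12)*(G*6 - 1*5) = 11*(6*G - 5) = 11*(-5 + 6*G) = -55 + 66*G)
n(-81 + 93, -192) - 1*(-410863) = (-55 + 66*(-192)) - 1*(-410863) = (-55 - 12672) + 410863 = -12727 + 410863 = 398136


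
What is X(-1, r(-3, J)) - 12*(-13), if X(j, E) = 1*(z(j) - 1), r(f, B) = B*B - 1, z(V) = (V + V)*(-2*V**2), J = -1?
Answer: 159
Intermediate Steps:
z(V) = -4*V**3 (z(V) = (2*V)*(-2*V**2) = -4*V**3)
r(f, B) = -1 + B**2 (r(f, B) = B**2 - 1 = -1 + B**2)
X(j, E) = -1 - 4*j**3 (X(j, E) = 1*(-4*j**3 - 1) = 1*(-1 - 4*j**3) = -1 - 4*j**3)
X(-1, r(-3, J)) - 12*(-13) = (-1 - 4*(-1)**3) - 12*(-13) = (-1 - 4*(-1)) + 156 = (-1 + 4) + 156 = 3 + 156 = 159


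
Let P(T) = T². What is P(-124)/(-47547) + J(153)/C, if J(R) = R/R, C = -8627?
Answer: -132696299/410187969 ≈ -0.32350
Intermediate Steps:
J(R) = 1
P(-124)/(-47547) + J(153)/C = (-124)²/(-47547) + 1/(-8627) = 15376*(-1/47547) + 1*(-1/8627) = -15376/47547 - 1/8627 = -132696299/410187969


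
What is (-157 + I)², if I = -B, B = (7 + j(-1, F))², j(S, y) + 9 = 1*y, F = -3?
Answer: 33124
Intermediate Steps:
j(S, y) = -9 + y (j(S, y) = -9 + 1*y = -9 + y)
B = 25 (B = (7 + (-9 - 3))² = (7 - 12)² = (-5)² = 25)
I = -25 (I = -1*25 = -25)
(-157 + I)² = (-157 - 25)² = (-182)² = 33124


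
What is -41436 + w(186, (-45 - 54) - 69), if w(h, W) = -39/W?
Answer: -2320403/56 ≈ -41436.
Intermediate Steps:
-41436 + w(186, (-45 - 54) - 69) = -41436 - 39/((-45 - 54) - 69) = -41436 - 39/(-99 - 69) = -41436 - 39/(-168) = -41436 - 39*(-1/168) = -41436 + 13/56 = -2320403/56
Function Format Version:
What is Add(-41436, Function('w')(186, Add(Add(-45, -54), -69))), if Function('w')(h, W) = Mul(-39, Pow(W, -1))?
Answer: Rational(-2320403, 56) ≈ -41436.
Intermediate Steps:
Add(-41436, Function('w')(186, Add(Add(-45, -54), -69))) = Add(-41436, Mul(-39, Pow(Add(Add(-45, -54), -69), -1))) = Add(-41436, Mul(-39, Pow(Add(-99, -69), -1))) = Add(-41436, Mul(-39, Pow(-168, -1))) = Add(-41436, Mul(-39, Rational(-1, 168))) = Add(-41436, Rational(13, 56)) = Rational(-2320403, 56)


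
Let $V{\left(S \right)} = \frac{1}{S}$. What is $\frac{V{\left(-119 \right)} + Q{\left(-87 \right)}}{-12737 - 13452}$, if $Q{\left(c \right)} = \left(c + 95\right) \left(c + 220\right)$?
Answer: $- \frac{126615}{3116491} \approx -0.040627$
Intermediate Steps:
$Q{\left(c \right)} = \left(95 + c\right) \left(220 + c\right)$
$\frac{V{\left(-119 \right)} + Q{\left(-87 \right)}}{-12737 - 13452} = \frac{\frac{1}{-119} + \left(20900 + \left(-87\right)^{2} + 315 \left(-87\right)\right)}{-12737 - 13452} = \frac{- \frac{1}{119} + \left(20900 + 7569 - 27405\right)}{-26189} = \left(- \frac{1}{119} + 1064\right) \left(- \frac{1}{26189}\right) = \frac{126615}{119} \left(- \frac{1}{26189}\right) = - \frac{126615}{3116491}$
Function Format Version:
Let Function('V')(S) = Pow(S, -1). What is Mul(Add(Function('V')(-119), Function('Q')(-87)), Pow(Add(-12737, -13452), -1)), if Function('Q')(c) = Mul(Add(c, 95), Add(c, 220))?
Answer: Rational(-126615, 3116491) ≈ -0.040627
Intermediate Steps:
Function('Q')(c) = Mul(Add(95, c), Add(220, c))
Mul(Add(Function('V')(-119), Function('Q')(-87)), Pow(Add(-12737, -13452), -1)) = Mul(Add(Pow(-119, -1), Add(20900, Pow(-87, 2), Mul(315, -87))), Pow(Add(-12737, -13452), -1)) = Mul(Add(Rational(-1, 119), Add(20900, 7569, -27405)), Pow(-26189, -1)) = Mul(Add(Rational(-1, 119), 1064), Rational(-1, 26189)) = Mul(Rational(126615, 119), Rational(-1, 26189)) = Rational(-126615, 3116491)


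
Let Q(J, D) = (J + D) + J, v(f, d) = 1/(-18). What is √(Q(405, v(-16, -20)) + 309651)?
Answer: √11176594/6 ≈ 557.19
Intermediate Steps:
v(f, d) = -1/18
Q(J, D) = D + 2*J (Q(J, D) = (D + J) + J = D + 2*J)
√(Q(405, v(-16, -20)) + 309651) = √((-1/18 + 2*405) + 309651) = √((-1/18 + 810) + 309651) = √(14579/18 + 309651) = √(5588297/18) = √11176594/6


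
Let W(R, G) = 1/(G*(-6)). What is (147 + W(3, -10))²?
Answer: 77810041/3600 ≈ 21614.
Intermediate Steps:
W(R, G) = -1/(6*G) (W(R, G) = -⅙/G = -1/(6*G))
(147 + W(3, -10))² = (147 - ⅙/(-10))² = (147 - ⅙*(-⅒))² = (147 + 1/60)² = (8821/60)² = 77810041/3600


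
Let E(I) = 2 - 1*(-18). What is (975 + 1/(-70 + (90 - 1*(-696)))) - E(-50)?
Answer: 683781/716 ≈ 955.00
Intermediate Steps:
E(I) = 20 (E(I) = 2 + 18 = 20)
(975 + 1/(-70 + (90 - 1*(-696)))) - E(-50) = (975 + 1/(-70 + (90 - 1*(-696)))) - 1*20 = (975 + 1/(-70 + (90 + 696))) - 20 = (975 + 1/(-70 + 786)) - 20 = (975 + 1/716) - 20 = 698101/716 - 20 = 683781/716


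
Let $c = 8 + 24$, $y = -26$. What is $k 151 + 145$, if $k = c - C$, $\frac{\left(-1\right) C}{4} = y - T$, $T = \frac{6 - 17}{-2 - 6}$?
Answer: $- \frac{23115}{2} \approx -11558.0$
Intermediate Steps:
$T = \frac{11}{8}$ ($T = - \frac{11}{-8} = \left(-11\right) \left(- \frac{1}{8}\right) = \frac{11}{8} \approx 1.375$)
$c = 32$
$C = \frac{219}{2}$ ($C = - 4 \left(-26 - \frac{11}{8}\right) = \left(-4\right) \left(- \frac{219}{8}\right) = \frac{219}{2} \approx 109.5$)
$k = - \frac{155}{2}$ ($k = 32 - \frac{219}{2} = - \frac{155}{2} \approx -77.5$)
$k 151 + 145 = \left(- \frac{155}{2}\right) 151 + 145 = - \frac{23405}{2} + 145 = - \frac{23115}{2}$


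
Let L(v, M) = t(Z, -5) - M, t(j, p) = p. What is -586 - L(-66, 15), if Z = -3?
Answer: -566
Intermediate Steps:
L(v, M) = -5 - M
-586 - L(-66, 15) = -586 - (-5 - 1*15) = -586 - (-5 - 15) = -586 - 1*(-20) = -586 + 20 = -566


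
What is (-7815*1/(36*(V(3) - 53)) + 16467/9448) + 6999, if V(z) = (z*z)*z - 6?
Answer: 3177941417/453504 ≈ 7007.5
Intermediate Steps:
V(z) = -6 + z**3 (V(z) = z**2*z - 6 = z**3 - 6 = -6 + z**3)
(-7815*1/(36*(V(3) - 53)) + 16467/9448) + 6999 = (-7815*1/(36*((-6 + 3**3) - 53)) + 16467/9448) + 6999 = (-7815*1/(36*((-6 + 27) - 53)) + 16467*(1/9448)) + 6999 = (-7815*1/(36*(21 - 53)) + 16467/9448) + 6999 = (-7815/((-32*36)) + 16467/9448) + 6999 = (-7815/(-1152) + 16467/9448) + 6999 = (-7815*(-1/1152) + 16467/9448) + 6999 = (2605/384 + 16467/9448) + 6999 = 3866921/453504 + 6999 = 3177941417/453504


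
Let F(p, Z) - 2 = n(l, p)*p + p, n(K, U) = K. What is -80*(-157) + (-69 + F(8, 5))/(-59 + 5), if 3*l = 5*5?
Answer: 2034697/162 ≈ 12560.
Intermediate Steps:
l = 25/3 (l = (5*5)/3 = (1/3)*25 = 25/3 ≈ 8.3333)
F(p, Z) = 2 + 28*p/3 (F(p, Z) = 2 + (25*p/3 + p) = 2 + 28*p/3)
-80*(-157) + (-69 + F(8, 5))/(-59 + 5) = -80*(-157) + (-69 + (2 + (28/3)*8))/(-59 + 5) = 12560 + (-69 + (2 + 224/3))/(-54) = 12560 + (-69 + 230/3)*(-1/54) = 12560 + (23/3)*(-1/54) = 12560 - 23/162 = 2034697/162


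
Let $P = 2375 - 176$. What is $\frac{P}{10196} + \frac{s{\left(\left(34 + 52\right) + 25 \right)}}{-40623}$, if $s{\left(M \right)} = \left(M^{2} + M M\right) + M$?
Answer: $- \frac{54350537}{138064036} \approx -0.39366$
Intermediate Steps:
$P = 2199$
$s{\left(M \right)} = M + 2 M^{2}$ ($s{\left(M \right)} = \left(M^{2} + M^{2}\right) + M = 2 M^{2} + M = M + 2 M^{2}$)
$\frac{P}{10196} + \frac{s{\left(\left(34 + 52\right) + 25 \right)}}{-40623} = \frac{2199}{10196} + \frac{\left(\left(34 + 52\right) + 25\right) \left(1 + 2 \left(\left(34 + 52\right) + 25\right)\right)}{-40623} = 2199 \cdot \frac{1}{10196} + \left(86 + 25\right) \left(1 + 2 \left(86 + 25\right)\right) \left(- \frac{1}{40623}\right) = \frac{2199}{10196} + 111 \left(1 + 2 \cdot 111\right) \left(- \frac{1}{40623}\right) = \frac{2199}{10196} + 111 \left(1 + 222\right) \left(- \frac{1}{40623}\right) = \frac{2199}{10196} + 111 \cdot 223 \left(- \frac{1}{40623}\right) = \frac{2199}{10196} + 24753 \left(- \frac{1}{40623}\right) = \frac{2199}{10196} - \frac{8251}{13541} = - \frac{54350537}{138064036}$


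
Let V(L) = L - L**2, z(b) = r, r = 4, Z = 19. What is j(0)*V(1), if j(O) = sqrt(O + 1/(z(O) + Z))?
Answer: 0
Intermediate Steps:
z(b) = 4
j(O) = sqrt(1/23 + O) (j(O) = sqrt(O + 1/(4 + 19)) = sqrt(O + 1/23) = sqrt(1/23 + O))
j(0)*V(1) = (sqrt(23 + 529*0)/23)*(1*(1 - 1*1)) = (sqrt(23 + 0)/23)*(1*(1 - 1)) = (sqrt(23)/23)*(1*0) = (sqrt(23)/23)*0 = 0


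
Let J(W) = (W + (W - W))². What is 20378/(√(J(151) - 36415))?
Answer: -10189*I*√13614/6807 ≈ -174.65*I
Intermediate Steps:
J(W) = W² (J(W) = (W + 0)² = W²)
20378/(√(J(151) - 36415)) = 20378/(√(151² - 36415)) = 20378/(√(22801 - 36415)) = 20378/(√(-13614)) = 20378/((I*√13614)) = 20378*(-I*√13614/13614) = -10189*I*√13614/6807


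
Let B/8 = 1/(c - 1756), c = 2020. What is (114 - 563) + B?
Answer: -14816/33 ≈ -448.97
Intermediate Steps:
B = 1/33 (B = 8/(2020 - 1756) = 8/264 = 8*(1/264) = 1/33 ≈ 0.030303)
(114 - 563) + B = (114 - 563) + 1/33 = -449 + 1/33 = -14816/33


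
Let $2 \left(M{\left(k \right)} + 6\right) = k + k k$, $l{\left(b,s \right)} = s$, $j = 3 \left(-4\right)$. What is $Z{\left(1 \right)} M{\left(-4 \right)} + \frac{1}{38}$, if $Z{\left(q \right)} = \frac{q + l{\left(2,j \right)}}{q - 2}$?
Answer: $\frac{1}{38} \approx 0.026316$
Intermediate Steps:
$j = -12$
$Z{\left(q \right)} = \frac{-12 + q}{-2 + q}$ ($Z{\left(q \right)} = \frac{q - 12}{q - 2} = \frac{-12 + q}{-2 + q}$)
$M{\left(k \right)} = -6 + \frac{k}{2} + \frac{k^{2}}{2}$ ($M{\left(k \right)} = -6 + \frac{k + k k}{2} = -6 + \frac{k + k^{2}}{2} = -6 + \left(\frac{k}{2} + \frac{k^{2}}{2}\right) = -6 + \frac{k}{2} + \frac{k^{2}}{2}$)
$Z{\left(1 \right)} M{\left(-4 \right)} + \frac{1}{38} = \frac{-12 + 1}{-2 + 1} \left(-6 + \frac{1}{2} \left(-4\right) + \frac{\left(-4\right)^{2}}{2}\right) + \frac{1}{38} = \frac{1}{-1} \left(-11\right) \left(-6 - 2 + \frac{1}{2} \cdot 16\right) + \frac{1}{38} = \left(-1\right) \left(-11\right) \left(-6 - 2 + 8\right) + \frac{1}{38} = 11 \cdot 0 + \frac{1}{38} = 0 + \frac{1}{38} = \frac{1}{38}$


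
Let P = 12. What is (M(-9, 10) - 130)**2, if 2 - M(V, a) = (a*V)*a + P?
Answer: 577600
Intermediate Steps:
M(V, a) = -10 - V*a**2 (M(V, a) = 2 - ((a*V)*a + 12) = 2 - ((V*a)*a + 12) = 2 - (V*a**2 + 12) = 2 - (12 + V*a**2) = 2 + (-12 - V*a**2) = -10 - V*a**2)
(M(-9, 10) - 130)**2 = ((-10 - 1*(-9)*10**2) - 130)**2 = ((-10 - 1*(-9)*100) - 130)**2 = ((-10 + 900) - 130)**2 = (890 - 130)**2 = 760**2 = 577600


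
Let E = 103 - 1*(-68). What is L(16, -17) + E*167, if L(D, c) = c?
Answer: 28540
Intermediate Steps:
E = 171 (E = 103 + 68 = 171)
L(16, -17) + E*167 = -17 + 171*167 = -17 + 28557 = 28540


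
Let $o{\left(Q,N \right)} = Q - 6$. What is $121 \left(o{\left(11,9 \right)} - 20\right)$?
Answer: $-1815$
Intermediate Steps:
$o{\left(Q,N \right)} = -6 + Q$ ($o{\left(Q,N \right)} = Q - 6 = -6 + Q$)
$121 \left(o{\left(11,9 \right)} - 20\right) = 121 \left(\left(-6 + 11\right) - 20\right) = 121 \left(5 - 20\right) = 121 \left(-15\right) = -1815$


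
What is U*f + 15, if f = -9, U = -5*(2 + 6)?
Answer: 375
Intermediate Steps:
U = -40 (U = -5*8 = -40)
U*f + 15 = -40*(-9) + 15 = 360 + 15 = 375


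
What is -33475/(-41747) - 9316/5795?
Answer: -194927427/241923865 ≈ -0.80574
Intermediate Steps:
-33475/(-41747) - 9316/5795 = -33475*(-1/41747) - 9316*1/5795 = 33475/41747 - 9316/5795 = -194927427/241923865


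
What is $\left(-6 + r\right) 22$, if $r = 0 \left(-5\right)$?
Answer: $-132$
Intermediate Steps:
$r = 0$
$\left(-6 + r\right) 22 = \left(-6 + 0\right) 22 = \left(-6\right) 22 = -132$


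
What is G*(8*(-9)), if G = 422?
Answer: -30384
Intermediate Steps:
G*(8*(-9)) = 422*(8*(-9)) = 422*(-72) = -30384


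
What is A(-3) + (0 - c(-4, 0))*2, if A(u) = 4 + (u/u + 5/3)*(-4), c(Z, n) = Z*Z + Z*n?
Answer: -116/3 ≈ -38.667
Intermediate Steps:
c(Z, n) = Z**2 + Z*n
A(u) = -20/3 (A(u) = 4 + (1 + 5*(1/3))*(-4) = 4 + (1 + 5/3)*(-4) = 4 + (8/3)*(-4) = 4 - 32/3 = -20/3)
A(-3) + (0 - c(-4, 0))*2 = -20/3 + (0 - (-4)*(-4 + 0))*2 = -20/3 + (0 - (-4)*(-4))*2 = -20/3 + (0 - 1*16)*2 = -20/3 + (0 - 16)*2 = -20/3 - 16*2 = -20/3 - 32 = -116/3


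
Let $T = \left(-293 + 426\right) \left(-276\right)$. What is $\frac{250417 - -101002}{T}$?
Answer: $- \frac{351419}{36708} \approx -9.5734$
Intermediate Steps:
$T = -36708$ ($T = 133 \left(-276\right) = -36708$)
$\frac{250417 - -101002}{T} = \frac{250417 - -101002}{-36708} = \left(250417 + 101002\right) \left(- \frac{1}{36708}\right) = 351419 \left(- \frac{1}{36708}\right) = - \frac{351419}{36708}$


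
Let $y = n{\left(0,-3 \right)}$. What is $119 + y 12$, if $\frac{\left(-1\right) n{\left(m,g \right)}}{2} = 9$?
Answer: $-97$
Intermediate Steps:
$n{\left(m,g \right)} = -18$ ($n{\left(m,g \right)} = \left(-2\right) 9 = -18$)
$y = -18$
$119 + y 12 = 119 - 216 = -97$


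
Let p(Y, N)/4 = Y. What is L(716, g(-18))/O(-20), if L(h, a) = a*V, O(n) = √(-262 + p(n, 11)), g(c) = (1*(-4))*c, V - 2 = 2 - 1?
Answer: -36*I*√38/19 ≈ -11.68*I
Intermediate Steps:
p(Y, N) = 4*Y
V = 3 (V = 2 + (2 - 1) = 2 + 1 = 3)
g(c) = -4*c
O(n) = √(-262 + 4*n)
L(h, a) = 3*a (L(h, a) = a*3 = 3*a)
L(716, g(-18))/O(-20) = (3*(-4*(-18)))/(√(-262 + 4*(-20))) = (3*72)/(√(-262 - 80)) = 216/(√(-342)) = 216/((3*I*√38)) = 216*(-I*√38/114) = -36*I*√38/19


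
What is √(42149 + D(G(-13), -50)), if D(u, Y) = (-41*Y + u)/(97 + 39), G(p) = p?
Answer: √194966234/68 ≈ 205.34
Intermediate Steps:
D(u, Y) = -41*Y/136 + u/136 (D(u, Y) = (u - 41*Y)/136 = (u - 41*Y)*(1/136) = -41*Y/136 + u/136)
√(42149 + D(G(-13), -50)) = √(42149 + (-41/136*(-50) + (1/136)*(-13))) = √(42149 + (1025/68 - 13/136)) = √(42149 + 2037/136) = √(5734301/136) = √194966234/68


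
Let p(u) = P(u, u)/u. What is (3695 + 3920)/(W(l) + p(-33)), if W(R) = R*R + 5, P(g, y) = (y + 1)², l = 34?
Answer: 251295/37289 ≈ 6.7391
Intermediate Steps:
P(g, y) = (1 + y)²
W(R) = 5 + R² (W(R) = R² + 5 = 5 + R²)
p(u) = (1 + u)²/u
(3695 + 3920)/(W(l) + p(-33)) = (3695 + 3920)/((5 + 34²) + (1 - 33)²/(-33)) = 7615/((5 + 1156) - 1/33*(-32)²) = 7615/(1161 - 1/33*1024) = 7615/(1161 - 1024/33) = 7615/(37289/33) = 7615*(33/37289) = 251295/37289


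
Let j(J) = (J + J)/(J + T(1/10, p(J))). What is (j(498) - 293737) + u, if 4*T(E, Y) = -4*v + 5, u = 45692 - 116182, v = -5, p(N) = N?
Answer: -734641875/2017 ≈ -3.6423e+5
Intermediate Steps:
u = -70490
T(E, Y) = 25/4 (T(E, Y) = (-4*(-5) + 5)/4 = (20 + 5)/4 = (¼)*25 = 25/4)
j(J) = 2*J/(25/4 + J) (j(J) = (J + J)/(J + 25/4) = (2*J)/(25/4 + J) = 2*J/(25/4 + J))
(j(498) - 293737) + u = (8*498/(25 + 4*498) - 293737) - 70490 = (8*498/(25 + 1992) - 293737) - 70490 = (8*498/2017 - 293737) - 70490 = (8*498*(1/2017) - 293737) - 70490 = (3984/2017 - 293737) - 70490 = -592463545/2017 - 70490 = -734641875/2017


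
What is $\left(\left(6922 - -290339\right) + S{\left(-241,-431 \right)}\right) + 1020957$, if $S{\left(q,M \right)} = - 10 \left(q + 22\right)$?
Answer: $1320408$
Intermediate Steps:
$S{\left(q,M \right)} = -220 - 10 q$ ($S{\left(q,M \right)} = - 10 \left(22 + q\right) = -220 - 10 q$)
$\left(\left(6922 - -290339\right) + S{\left(-241,-431 \right)}\right) + 1020957 = \left(\left(6922 - -290339\right) - -2190\right) + 1020957 = \left(\left(6922 + 290339\right) + \left(-220 + 2410\right)\right) + 1020957 = \left(297261 + 2190\right) + 1020957 = 299451 + 1020957 = 1320408$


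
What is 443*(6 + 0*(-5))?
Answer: 2658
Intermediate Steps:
443*(6 + 0*(-5)) = 443*(6 + 0) = 443*6 = 2658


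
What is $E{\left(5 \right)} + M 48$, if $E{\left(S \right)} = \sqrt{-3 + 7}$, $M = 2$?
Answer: $98$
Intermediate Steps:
$E{\left(S \right)} = 2$ ($E{\left(S \right)} = \sqrt{4} = 2$)
$E{\left(5 \right)} + M 48 = 2 + 2 \cdot 48 = 2 + 96 = 98$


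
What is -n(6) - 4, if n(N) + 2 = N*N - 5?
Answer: -33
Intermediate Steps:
n(N) = -7 + N² (n(N) = -2 + (N*N - 5) = -2 + (N² - 5) = -2 + (-5 + N²) = -7 + N²)
-n(6) - 4 = -(-7 + 6²) - 4 = -(-7 + 36) - 4 = -1*29 - 4 = -29 - 4 = -33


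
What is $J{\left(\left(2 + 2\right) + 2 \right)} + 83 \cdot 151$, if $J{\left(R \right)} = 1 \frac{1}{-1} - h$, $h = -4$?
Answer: $12536$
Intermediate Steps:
$J{\left(R \right)} = 3$ ($J{\left(R \right)} = 1 \frac{1}{-1} - -4 = 1 \left(-1\right) + 4 = -1 + 4 = 3$)
$J{\left(\left(2 + 2\right) + 2 \right)} + 83 \cdot 151 = 3 + 83 \cdot 151 = 3 + 12533 = 12536$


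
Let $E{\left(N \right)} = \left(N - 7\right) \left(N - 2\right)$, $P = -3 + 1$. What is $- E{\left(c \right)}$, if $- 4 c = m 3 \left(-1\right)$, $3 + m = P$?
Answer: $- \frac{989}{16} \approx -61.813$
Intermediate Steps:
$P = -2$
$m = -5$ ($m = -3 - 2 = -5$)
$c = - \frac{15}{4}$ ($c = - \frac{\left(-5\right) 3 \left(-1\right)}{4} = - \frac{\left(-15\right) \left(-1\right)}{4} = \left(- \frac{1}{4}\right) 15 = - \frac{15}{4} \approx -3.75$)
$E{\left(N \right)} = \left(-7 + N\right) \left(-2 + N\right)$
$- E{\left(c \right)} = - (14 + \left(- \frac{15}{4}\right)^{2} - - \frac{135}{4}) = - (14 + \frac{225}{16} + \frac{135}{4}) = \left(-1\right) \frac{989}{16} = - \frac{989}{16}$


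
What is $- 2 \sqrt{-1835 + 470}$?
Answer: $- 2 i \sqrt{1365} \approx - 73.892 i$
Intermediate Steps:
$- 2 \sqrt{-1835 + 470} = - 2 \sqrt{-1365} = - 2 i \sqrt{1365}$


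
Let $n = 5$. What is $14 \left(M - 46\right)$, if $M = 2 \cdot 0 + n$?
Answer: $-574$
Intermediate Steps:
$M = 5$ ($M = 2 \cdot 0 + 5 = 0 + 5 = 5$)
$14 \left(M - 46\right) = 14 \left(5 - 46\right) = 14 \left(-41\right) = -574$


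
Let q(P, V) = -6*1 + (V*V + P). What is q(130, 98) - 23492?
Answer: -13764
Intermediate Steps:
q(P, V) = -6 + P + V**2 (q(P, V) = -6 + (V**2 + P) = -6 + (P + V**2) = -6 + P + V**2)
q(130, 98) - 23492 = (-6 + 130 + 98**2) - 23492 = (-6 + 130 + 9604) - 23492 = 9728 - 23492 = -13764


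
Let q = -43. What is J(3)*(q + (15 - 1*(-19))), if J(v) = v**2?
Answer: -81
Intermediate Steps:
J(3)*(q + (15 - 1*(-19))) = 3**2*(-43 + (15 - 1*(-19))) = 9*(-43 + (15 + 19)) = 9*(-43 + 34) = 9*(-9) = -81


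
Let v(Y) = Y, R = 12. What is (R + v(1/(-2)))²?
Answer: 529/4 ≈ 132.25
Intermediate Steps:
(R + v(1/(-2)))² = (12 + 1/(-2))² = (12 - ½)² = (23/2)² = 529/4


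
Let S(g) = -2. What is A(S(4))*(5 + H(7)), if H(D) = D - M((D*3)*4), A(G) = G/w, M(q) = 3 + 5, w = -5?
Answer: 8/5 ≈ 1.6000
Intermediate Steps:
M(q) = 8
A(G) = -G/5 (A(G) = G/(-5) = G*(-⅕) = -G/5)
H(D) = -8 + D (H(D) = D - 1*8 = D - 8 = -8 + D)
A(S(4))*(5 + H(7)) = (-⅕*(-2))*(5 + (-8 + 7)) = 2*(5 - 1)/5 = (⅖)*4 = 8/5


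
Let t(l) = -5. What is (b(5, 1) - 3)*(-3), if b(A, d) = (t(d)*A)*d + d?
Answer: 81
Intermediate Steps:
b(A, d) = d - 5*A*d (b(A, d) = (-5*A)*d + d = -5*A*d + d = d - 5*A*d)
(b(5, 1) - 3)*(-3) = (1*(1 - 5*5) - 3)*(-3) = (1*(1 - 25) - 3)*(-3) = (1*(-24) - 3)*(-3) = (-24 - 3)*(-3) = -27*(-3) = 81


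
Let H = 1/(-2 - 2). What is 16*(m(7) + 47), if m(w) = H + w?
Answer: 860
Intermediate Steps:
H = -1/4 (H = 1/(-4) = -1/4 ≈ -0.25000)
m(w) = -1/4 + w
16*(m(7) + 47) = 16*((-1/4 + 7) + 47) = 16*(27/4 + 47) = 16*(215/4) = 860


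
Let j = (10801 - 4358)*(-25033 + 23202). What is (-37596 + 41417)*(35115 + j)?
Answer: -44942670778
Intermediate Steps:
j = -11797133 (j = 6443*(-1831) = -11797133)
(-37596 + 41417)*(35115 + j) = (-37596 + 41417)*(35115 - 11797133) = 3821*(-11762018) = -44942670778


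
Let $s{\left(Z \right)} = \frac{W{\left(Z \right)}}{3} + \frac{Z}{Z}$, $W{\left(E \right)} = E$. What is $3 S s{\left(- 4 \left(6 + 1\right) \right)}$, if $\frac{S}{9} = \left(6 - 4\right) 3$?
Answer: $-1350$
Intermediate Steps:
$S = 54$ ($S = 9 \left(6 - 4\right) 3 = 9 \cdot 2 \cdot 3 = 9 \cdot 6 = 54$)
$s{\left(Z \right)} = 1 + \frac{Z}{3}$ ($s{\left(Z \right)} = \frac{Z}{3} + \frac{Z}{Z} = Z \frac{1}{3} + 1 = \frac{Z}{3} + 1 = 1 + \frac{Z}{3}$)
$3 S s{\left(- 4 \left(6 + 1\right) \right)} = 3 \cdot 54 \left(1 + \frac{\left(-4\right) \left(6 + 1\right)}{3}\right) = 162 \left(1 + \frac{\left(-4\right) 7}{3}\right) = 162 \left(1 + \frac{1}{3} \left(-28\right)\right) = 162 \left(1 - \frac{28}{3}\right) = 162 \left(- \frac{25}{3}\right) = -1350$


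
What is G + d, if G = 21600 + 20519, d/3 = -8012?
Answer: 18083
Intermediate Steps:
d = -24036 (d = 3*(-8012) = -24036)
G = 42119
G + d = 42119 - 24036 = 18083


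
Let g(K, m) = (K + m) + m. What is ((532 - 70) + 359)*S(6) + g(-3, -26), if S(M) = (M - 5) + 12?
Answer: 10618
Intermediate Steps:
g(K, m) = K + 2*m
S(M) = 7 + M (S(M) = (-5 + M) + 12 = 7 + M)
((532 - 70) + 359)*S(6) + g(-3, -26) = ((532 - 70) + 359)*(7 + 6) + (-3 + 2*(-26)) = (462 + 359)*13 + (-3 - 52) = 821*13 - 55 = 10673 - 55 = 10618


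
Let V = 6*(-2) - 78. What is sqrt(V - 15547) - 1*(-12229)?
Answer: 12229 + I*sqrt(15637) ≈ 12229.0 + 125.05*I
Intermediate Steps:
V = -90 (V = -12 - 78 = -90)
sqrt(V - 15547) - 1*(-12229) = sqrt(-90 - 15547) - 1*(-12229) = sqrt(-15637) + 12229 = I*sqrt(15637) + 12229 = 12229 + I*sqrt(15637)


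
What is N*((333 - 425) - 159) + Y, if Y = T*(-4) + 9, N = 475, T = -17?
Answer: -119148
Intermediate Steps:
Y = 77 (Y = -17*(-4) + 9 = 68 + 9 = 77)
N*((333 - 425) - 159) + Y = 475*((333 - 425) - 159) + 77 = 475*(-92 - 159) + 77 = 475*(-251) + 77 = -119225 + 77 = -119148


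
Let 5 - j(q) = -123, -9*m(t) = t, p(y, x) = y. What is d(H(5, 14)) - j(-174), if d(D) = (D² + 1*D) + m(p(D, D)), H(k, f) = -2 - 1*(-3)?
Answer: -1135/9 ≈ -126.11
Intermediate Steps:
m(t) = -t/9
H(k, f) = 1 (H(k, f) = -2 + 3 = 1)
j(q) = 128 (j(q) = 5 - 1*(-123) = 5 + 123 = 128)
d(D) = D² + 8*D/9 (d(D) = (D² + 1*D) - D/9 = (D² + D) - D/9 = (D + D²) - D/9 = D² + 8*D/9)
d(H(5, 14)) - j(-174) = (⅑)*1*(8 + 9*1) - 1*128 = (⅑)*1*(8 + 9) - 128 = (⅑)*1*17 - 128 = 17/9 - 128 = -1135/9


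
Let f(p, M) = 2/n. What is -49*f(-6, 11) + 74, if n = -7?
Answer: 88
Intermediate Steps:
f(p, M) = -2/7 (f(p, M) = 2/(-7) = 2*(-⅐) = -2/7)
-49*f(-6, 11) + 74 = -49*(-2/7) + 74 = 14 + 74 = 88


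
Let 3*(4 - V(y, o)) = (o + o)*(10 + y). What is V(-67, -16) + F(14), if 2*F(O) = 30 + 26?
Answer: -576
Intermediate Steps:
V(y, o) = 4 - 2*o*(10 + y)/3 (V(y, o) = 4 - (o + o)*(10 + y)/3 = 4 - 2*o*(10 + y)/3)
F(O) = 28 (F(O) = (30 + 26)/2 = (½)*56 = 28)
V(-67, -16) + F(14) = (4 - 20/3*(-16) - ⅔*(-16)*(-67)) + 28 = (4 + 320/3 - 2144/3) + 28 = -604 + 28 = -576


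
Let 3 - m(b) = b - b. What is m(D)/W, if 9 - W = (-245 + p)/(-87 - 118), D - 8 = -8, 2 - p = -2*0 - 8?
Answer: 123/322 ≈ 0.38199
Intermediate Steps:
p = 10 (p = 2 - (-2*0 - 8) = 2 - (0 - 8) = 2 - 1*(-8) = 2 + 8 = 10)
D = 0 (D = 8 - 8 = 0)
W = 322/41 (W = 9 - (-245 + 10)/(-87 - 118) = 9 - (-235)/(-205) = 9 - (-235)*(-1)/205 = 9 - 1*47/41 = 9 - 47/41 = 322/41 ≈ 7.8537)
m(b) = 3 (m(b) = 3 - (b - b) = 3 - 1*0 = 3 + 0 = 3)
m(D)/W = 3/(322/41) = 3*(41/322) = 123/322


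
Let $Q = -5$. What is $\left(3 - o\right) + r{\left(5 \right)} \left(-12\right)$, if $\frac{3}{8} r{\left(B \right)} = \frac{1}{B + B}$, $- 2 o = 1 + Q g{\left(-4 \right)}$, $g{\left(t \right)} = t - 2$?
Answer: $\frac{153}{10} \approx 15.3$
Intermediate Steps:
$g{\left(t \right)} = -2 + t$
$o = - \frac{31}{2}$ ($o = - \frac{1 - 5 \left(-2 - 4\right)}{2} = - \frac{1 - -30}{2} = - \frac{1 + 30}{2} = \left(- \frac{1}{2}\right) 31 = - \frac{31}{2} \approx -15.5$)
$r{\left(B \right)} = \frac{4}{3 B}$ ($r{\left(B \right)} = \frac{8}{3 \left(B + B\right)} = \frac{8}{3 \cdot 2 B} = \frac{8 \frac{1}{2 B}}{3} = \frac{4}{3 B}$)
$\left(3 - o\right) + r{\left(5 \right)} \left(-12\right) = \left(3 - - \frac{31}{2}\right) + \frac{4}{3 \cdot 5} \left(-12\right) = \left(3 + \frac{31}{2}\right) + \frac{4}{3} \cdot \frac{1}{5} \left(-12\right) = \frac{37}{2} + \frac{4}{15} \left(-12\right) = \frac{37}{2} - \frac{16}{5} = \frac{153}{10}$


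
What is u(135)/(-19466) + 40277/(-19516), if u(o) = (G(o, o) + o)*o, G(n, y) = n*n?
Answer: -24578194841/189949228 ≈ -129.39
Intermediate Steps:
G(n, y) = n**2
u(o) = o*(o + o**2) (u(o) = (o**2 + o)*o = (o + o**2)*o = o*(o + o**2))
u(135)/(-19466) + 40277/(-19516) = (135**2*(1 + 135))/(-19466) + 40277/(-19516) = (18225*136)*(-1/19466) + 40277*(-1/19516) = 2478600*(-1/19466) - 40277/19516 = -1239300/9733 - 40277/19516 = -24578194841/189949228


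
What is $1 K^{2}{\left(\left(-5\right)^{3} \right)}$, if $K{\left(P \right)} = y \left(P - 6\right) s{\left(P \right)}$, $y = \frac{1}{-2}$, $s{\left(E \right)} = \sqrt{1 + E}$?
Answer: $-531991$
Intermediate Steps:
$y = - \frac{1}{2} \approx -0.5$
$K{\left(P \right)} = \sqrt{1 + P} \left(3 - \frac{P}{2}\right)$ ($K{\left(P \right)} = - \frac{P - 6}{2} \sqrt{1 + P} = - \frac{-6 + P}{2} \sqrt{1 + P} = \left(3 - \frac{P}{2}\right) \sqrt{1 + P} = \sqrt{1 + P} \left(3 - \frac{P}{2}\right)$)
$1 K^{2}{\left(\left(-5\right)^{3} \right)} = 1 \left(\frac{\sqrt{1 + \left(-5\right)^{3}} \left(6 - \left(-5\right)^{3}\right)}{2}\right)^{2} = 1 \left(\frac{\sqrt{1 - 125} \left(6 - -125\right)}{2}\right)^{2} = 1 \left(\frac{\sqrt{-124} \left(6 + 125\right)}{2}\right)^{2} = 1 \left(\frac{1}{2} \cdot 2 i \sqrt{31} \cdot 131\right)^{2} = 1 \left(131 i \sqrt{31}\right)^{2} = 1 \left(-531991\right) = -531991$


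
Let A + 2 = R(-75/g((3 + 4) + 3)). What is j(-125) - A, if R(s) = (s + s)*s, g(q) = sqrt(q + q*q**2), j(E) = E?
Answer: -13548/101 ≈ -134.14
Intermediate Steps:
g(q) = sqrt(q + q**3)
R(s) = 2*s**2 (R(s) = (2*s)*s = 2*s**2)
A = 923/101 (A = -2 + 2*(-75/sqrt(((3 + 4) + 3) + ((3 + 4) + 3)**3))**2 = -2 + 2*(-75/sqrt((7 + 3) + (7 + 3)**3))**2 = -2 + 2*(-75/sqrt(10 + 10**3))**2 = -2 + 2*(-75/sqrt(10 + 1000))**2 = -2 + 2*(-75*sqrt(1010)/1010)**2 = -2 + 2*(-15*sqrt(1010)/202)**2 = -2 + 2*(1125/202) = -2 + 1125/101 = 923/101 ≈ 9.1386)
j(-125) - A = -125 - 1*923/101 = -125 - 923/101 = -13548/101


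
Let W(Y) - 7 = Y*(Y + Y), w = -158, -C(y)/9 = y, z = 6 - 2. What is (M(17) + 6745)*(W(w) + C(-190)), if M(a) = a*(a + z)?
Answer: 366782790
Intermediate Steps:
z = 4
C(y) = -9*y
M(a) = a*(4 + a) (M(a) = a*(a + 4) = a*(4 + a))
W(Y) = 7 + 2*Y² (W(Y) = 7 + Y*(Y + Y) = 7 + Y*(2*Y) = 7 + 2*Y²)
(M(17) + 6745)*(W(w) + C(-190)) = (17*(4 + 17) + 6745)*((7 + 2*(-158)²) - 9*(-190)) = (17*21 + 6745)*((7 + 2*24964) + 1710) = (357 + 6745)*((7 + 49928) + 1710) = 7102*(49935 + 1710) = 7102*51645 = 366782790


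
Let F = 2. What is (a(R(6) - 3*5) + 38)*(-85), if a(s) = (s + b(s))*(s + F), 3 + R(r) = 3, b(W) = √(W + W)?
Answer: -19805 + 1105*I*√30 ≈ -19805.0 + 6052.3*I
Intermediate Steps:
b(W) = √2*√W (b(W) = √(2*W) = √2*√W)
R(r) = 0 (R(r) = -3 + 3 = 0)
a(s) = (2 + s)*(s + √2*√s) (a(s) = (s + √2*√s)*(s + 2) = (s + √2*√s)*(2 + s) = (2 + s)*(s + √2*√s))
(a(R(6) - 3*5) + 38)*(-85) = (((0 - 3*5)² + 2*(0 - 3*5) + √2*(0 - 3*5)^(3/2) + 2*√2*√(0 - 3*5)) + 38)*(-85) = (((0 - 15)² + 2*(0 - 15) + √2*(0 - 15)^(3/2) + 2*√2*√(0 - 15)) + 38)*(-85) = (((-15)² + 2*(-15) + √2*(-15)^(3/2) + 2*√2*√(-15)) + 38)*(-85) = ((225 - 30 + √2*(-15*I*√15) + 2*√2*(I*√15)) + 38)*(-85) = ((225 - 30 - 15*I*√30 + 2*I*√30) + 38)*(-85) = ((195 - 13*I*√30) + 38)*(-85) = (233 - 13*I*√30)*(-85) = -19805 + 1105*I*√30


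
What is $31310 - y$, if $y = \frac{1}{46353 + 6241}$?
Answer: $\frac{1646718139}{52594} \approx 31310.0$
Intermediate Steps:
$y = \frac{1}{52594} \approx 1.9014 \cdot 10^{-5}$
$31310 - y = 31310 - \frac{1}{52594} = \frac{1646718139}{52594}$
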